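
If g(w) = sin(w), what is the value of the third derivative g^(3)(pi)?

1

Apply the Taylor formula c_k = f^(k)(a)/k!.
The coefficient of (w - pi)^3 in the expansion is 1/6, so g′′′(pi) = 3! * (1/6) = 1.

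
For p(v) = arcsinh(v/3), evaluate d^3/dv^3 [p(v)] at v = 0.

-1/27

The coefficient of v^3 in the expansion is -1/162, so p′′′(0) = 3! * (-1/162) = -1/27.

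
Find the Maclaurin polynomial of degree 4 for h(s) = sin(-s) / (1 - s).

-5*s^4/6 - 5*s^3/6 - s^2 - s

Expand 1/(denominator) as a geometric series and multiply by the numerator's series.
h(0) = 0
h′(0) = -1
h′′(0) = -2
h′′′(0) = -5
h^(4)(0) = -20
Dividing each by k! gives the coefficients c_0, ..., c_4.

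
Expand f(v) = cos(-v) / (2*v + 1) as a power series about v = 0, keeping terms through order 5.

Use 1/(1 - r) = Σ r^k on the denominator, then take the Cauchy product.
f(0) = 1
f′(0) = -2
f′′(0) = 7
f′′′(0) = -42
f^(4)(0) = 337
f^(5)(0) = -3370

-337*v^5/12 + 337*v^4/24 - 7*v^3 + 7*v^2/2 - 2*v + 1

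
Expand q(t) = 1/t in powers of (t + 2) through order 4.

-(t + 2)^4/32 - (t + 2)^3/16 - (t + 2)^2/8 - (t + 2)/4 - 1/2

q(-2) = -1/2
q′(-2) = -1/4
q′′(-2) = -1/4
q′′′(-2) = -3/8
q^(4)(-2) = -3/4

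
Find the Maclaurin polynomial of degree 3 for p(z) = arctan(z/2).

-z^3/24 + z/2

Differentiate repeatedly and evaluate at the center.
p(0) = 0
p′(0) = 1/2
p′′(0) = 0
p′′′(0) = -1/4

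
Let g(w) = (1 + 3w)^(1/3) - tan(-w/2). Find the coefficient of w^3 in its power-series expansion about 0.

Add the two expansions coefficient-wise.
[w^0] = 1;  [w^1] = 3/2;  [w^2] = -1;  [w^3] = 41/24.

41/24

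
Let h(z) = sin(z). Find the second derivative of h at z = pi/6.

Apply the Taylor formula c_k = f^(k)(a)/k!.
The coefficient of (z - pi/6)^2 in the expansion is -1/4, so h′′(pi/6) = 2! * (-1/4) = -1/2.

-1/2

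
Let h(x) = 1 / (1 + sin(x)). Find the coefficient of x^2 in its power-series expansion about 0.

Use the geometric series for the reciprocal, then substitute.
[x^0] = 1;  [x^1] = -1;  [x^2] = 1.

1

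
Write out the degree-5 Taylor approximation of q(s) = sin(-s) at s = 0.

Compute the successive derivatives at the expansion point and divide by k!.
q(0) = 0
q′(0) = -1
q′′(0) = 0
q′′′(0) = 1
q^(4)(0) = 0
q^(5)(0) = -1

-s^5/120 + s^3/6 - s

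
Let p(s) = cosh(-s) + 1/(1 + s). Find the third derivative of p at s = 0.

Combine the two series term by term.
The coefficient of s^3 in the expansion is -1, so p′′′(0) = 3! * (-1) = -6.

-6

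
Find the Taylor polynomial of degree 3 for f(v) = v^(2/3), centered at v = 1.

4*(v - 1)^3/81 - (v - 1)^2/9 + 2*(v - 1)/3 + 1

[(v - 1)^0] = 1;  [(v - 1)^1] = 2/3;  [(v - 1)^2] = -1/9;  [(v - 1)^3] = 4/81.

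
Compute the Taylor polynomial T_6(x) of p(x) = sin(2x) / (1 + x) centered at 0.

Take the Cauchy product of the two expansions.

-14*x^6/15 + 14*x^5/15 - 2*x^4/3 + 2*x^3/3 - 2*x^2 + 2*x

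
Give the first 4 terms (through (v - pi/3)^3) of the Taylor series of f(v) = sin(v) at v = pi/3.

Differentiate repeatedly and evaluate at the center.
f(pi/3) = sqrt(3)/2
f′(pi/3) = 1/2
f′′(pi/3) = -sqrt(3)/2
f′′′(pi/3) = -1/2
Then c_k = f^(k)(pi/3)/k! gives each Taylor coefficient.

-(v - pi/3)^3/12 - sqrt(3)*(v - pi/3)^2/4 + (v - pi/3)/2 + sqrt(3)/2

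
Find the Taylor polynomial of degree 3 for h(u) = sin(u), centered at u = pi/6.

-sqrt(3)*(u - pi/6)^3/12 - (u - pi/6)^2/4 + sqrt(3)*(u - pi/6)/2 + 1/2

h(pi/6) = 1/2
h′(pi/6) = sqrt(3)/2
h′′(pi/6) = -1/2
h′′′(pi/6) = -sqrt(3)/2
Then c_k = h^(k)(pi/6)/k! gives each Taylor coefficient.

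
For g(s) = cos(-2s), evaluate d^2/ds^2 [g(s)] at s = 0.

The coefficient of s^2 in the expansion is -2, so g′′(0) = 2! * (-2) = -4.

-4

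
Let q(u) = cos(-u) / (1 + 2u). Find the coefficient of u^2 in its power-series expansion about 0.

7/2

Multiply the two series term by term and collect like powers.
[u^0] = 1;  [u^1] = -2;  [u^2] = 7/2.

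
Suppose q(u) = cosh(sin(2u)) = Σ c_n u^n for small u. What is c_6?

Substitute the inner expansion into the outer series and collect powers.
[u^0] = 1;  [u^1] = 0;  [u^2] = 2;  [u^3] = 0;  [u^4] = -2;  [u^5] = 0;  [u^6] = -4/15.

-4/15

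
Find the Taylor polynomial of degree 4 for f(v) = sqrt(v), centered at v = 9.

-5*(v - 9)^4/279936 + (v - 9)^3/3888 - (v - 9)^2/216 + (v - 9)/6 + 3

Compute the successive derivatives at the expansion point and divide by k!.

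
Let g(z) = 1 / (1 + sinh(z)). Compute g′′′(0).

Use the geometric series for the reciprocal, then substitute.
The coefficient of z^3 in the expansion is -7/6, so g′′′(0) = 3! * (-7/6) = -7.

-7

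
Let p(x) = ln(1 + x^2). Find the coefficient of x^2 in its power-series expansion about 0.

Apply the Taylor formula c_k = f^(k)(a)/k!.
[x^0] = 0;  [x^1] = 0;  [x^2] = 1.

1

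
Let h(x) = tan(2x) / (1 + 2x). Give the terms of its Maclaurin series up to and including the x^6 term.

-1408*x^6/15 + 704*x^5/15 - 64*x^4/3 + 32*x^3/3 - 4*x^2 + 2*x

Expand each factor separately, then convolve coefficients.
h(0) = 0
h′(0) = 2
h′′(0) = -8
h′′′(0) = 64
h^(4)(0) = -512
h^(5)(0) = 5632
h^(6)(0) = -67584
Dividing each by k! gives the coefficients c_0, ..., c_6.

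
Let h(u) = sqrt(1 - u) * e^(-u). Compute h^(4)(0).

Expand each factor separately, then convolve coefficients.
The coefficient of u^4 in the expansion is 11/128, so h^(4)(0) = 4! * (11/128) = 33/16.

33/16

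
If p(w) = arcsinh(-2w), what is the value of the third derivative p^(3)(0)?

The coefficient of w^3 in the expansion is 4/3, so p′′′(0) = 3! * (4/3) = 8.

8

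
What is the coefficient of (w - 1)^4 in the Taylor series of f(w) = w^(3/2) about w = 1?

3/128

f(1) = 1
f′(1) = 3/2
f′′(1) = 3/4
f′′′(1) = -3/8
f^(4)(1) = 9/16
So c_4 = f^(4)(1)/4! = 3/128.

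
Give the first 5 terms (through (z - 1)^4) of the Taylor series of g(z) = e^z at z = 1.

Use the known series and substitute for the argument.

e*(z - 1)^4/24 + e*(z - 1)^3/6 + e*(z - 1)^2/2 + e*(z - 1) + e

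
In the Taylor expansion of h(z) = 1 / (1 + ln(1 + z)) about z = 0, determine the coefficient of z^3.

-7/3

Write 1/(1+u) = 1 - u + u^2 - u^3 + ... and substitute the series for u.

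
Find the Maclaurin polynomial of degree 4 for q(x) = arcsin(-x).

q(0) = 0
q′(0) = -1
q′′(0) = 0
q′′′(0) = -1
q^(4)(0) = 0
The Taylor polynomial is Σ q^(k)(0)/k! · x^k.

-x^3/6 - x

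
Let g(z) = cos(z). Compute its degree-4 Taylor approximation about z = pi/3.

(z - pi/3)^4/48 + sqrt(3)*(z - pi/3)^3/12 - (z - pi/3)^2/4 - sqrt(3)*(z - pi/3)/2 + 1/2

g(pi/3) = 1/2
g′(pi/3) = -sqrt(3)/2
g′′(pi/3) = -1/2
g′′′(pi/3) = sqrt(3)/2
g^(4)(pi/3) = 1/2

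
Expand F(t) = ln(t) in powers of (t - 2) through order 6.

-(t - 2)^6/384 + (t - 2)^5/160 - (t - 2)^4/64 + (t - 2)^3/24 - (t - 2)^2/8 + (t - 2)/2 + ln(2)

[(t - 2)^0] = ln(2);  [(t - 2)^1] = 1/2;  [(t - 2)^2] = -1/8;  [(t - 2)^3] = 1/24;  [(t - 2)^4] = -1/64;  [(t - 2)^5] = 1/160;  [(t - 2)^6] = -1/384.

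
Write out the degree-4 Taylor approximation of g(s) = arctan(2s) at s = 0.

-8*s^3/3 + 2*s

[s^0] = 0;  [s^1] = 2;  [s^2] = 0;  [s^3] = -8/3;  [s^4] = 0.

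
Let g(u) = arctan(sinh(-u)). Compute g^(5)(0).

Let u equal the inner series; expand the outer function in u and truncate.
From the series, [u^5] g = -1/24; multiply by 5! = 120 to get -5.

-5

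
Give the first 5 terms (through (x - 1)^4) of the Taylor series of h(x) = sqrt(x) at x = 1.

-5*(x - 1)^4/128 + (x - 1)^3/16 - (x - 1)^2/8 + (x - 1)/2 + 1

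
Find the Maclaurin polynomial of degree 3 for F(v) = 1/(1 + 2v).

F(0) = 1
F′(0) = -2
F′′(0) = 8
F′′′(0) = -48

-8*v^3 + 4*v^2 - 2*v + 1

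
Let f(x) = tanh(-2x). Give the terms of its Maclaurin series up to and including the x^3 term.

8*x^3/3 - 2*x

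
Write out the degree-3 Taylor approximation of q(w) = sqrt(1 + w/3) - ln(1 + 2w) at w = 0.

-1151*w^3/432 + 143*w^2/72 - 11*w/6 + 1

Add the two expansions coefficient-wise.
[w^0] = 1;  [w^1] = -11/6;  [w^2] = 143/72;  [w^3] = -1151/432.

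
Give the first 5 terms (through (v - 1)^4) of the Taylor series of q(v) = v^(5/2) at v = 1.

-5*(v - 1)^4/128 + 5*(v - 1)^3/16 + 15*(v - 1)^2/8 + 5*(v - 1)/2 + 1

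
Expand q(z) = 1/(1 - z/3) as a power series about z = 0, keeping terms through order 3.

Compute the successive derivatives at the expansion point and divide by k!.
q(0) = 1
q′(0) = 1/3
q′′(0) = 2/9
q′′′(0) = 2/9
The Taylor polynomial is Σ q^(k)(0)/k! · z^k.

z^3/27 + z^2/9 + z/3 + 1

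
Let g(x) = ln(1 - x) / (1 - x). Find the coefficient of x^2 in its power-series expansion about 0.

-3/2

Expand 1/(denominator) as a geometric series and multiply by the numerator's series.
g(0) = 0
g′(0) = -1
g′′(0) = -3
So c_2 = g′′(0)/2! = -3/2.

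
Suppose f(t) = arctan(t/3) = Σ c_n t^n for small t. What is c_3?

-1/81

[t^0] = 0;  [t^1] = 1/3;  [t^2] = 0;  [t^3] = -1/81.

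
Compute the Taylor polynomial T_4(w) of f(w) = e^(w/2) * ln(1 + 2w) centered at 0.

-23*w^4/8 + 23*w^3/12 - w^2 + 2*w

Multiply the two series term by term and collect like powers.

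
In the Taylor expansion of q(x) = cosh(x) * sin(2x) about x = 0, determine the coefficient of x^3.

Multiply the two series term by term and collect like powers.
q(0) = 0
q′(0) = 2
q′′(0) = 0
q′′′(0) = -2
So c_3 = q′′′(0)/3! = -1/3.

-1/3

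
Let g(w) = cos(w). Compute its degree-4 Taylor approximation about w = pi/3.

Compute the successive derivatives at the expansion point and divide by k!.
[(w - pi/3)^0] = 1/2;  [(w - pi/3)^1] = -sqrt(3)/2;  [(w - pi/3)^2] = -1/4;  [(w - pi/3)^3] = sqrt(3)/12;  [(w - pi/3)^4] = 1/48.

(w - pi/3)^4/48 + sqrt(3)*(w - pi/3)^3/12 - (w - pi/3)^2/4 - sqrt(3)*(w - pi/3)/2 + 1/2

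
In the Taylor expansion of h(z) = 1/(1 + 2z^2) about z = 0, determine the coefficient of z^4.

Apply the Taylor formula c_k = f^(k)(a)/k!.
h(0) = 1
h′(0) = 0
h′′(0) = -4
h′′′(0) = 0
h^(4)(0) = 96
Then c_k = h^(k)(0)/k! gives each Taylor coefficient.

4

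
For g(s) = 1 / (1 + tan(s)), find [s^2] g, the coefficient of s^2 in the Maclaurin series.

Write 1/(1+u) = 1 - u + u^2 - u^3 + ... and substitute the series for u.
[s^0] = 1;  [s^1] = -1;  [s^2] = 1.

1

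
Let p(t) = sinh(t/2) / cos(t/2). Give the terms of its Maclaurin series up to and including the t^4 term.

t^3/12 + t/2

Write the quotient as an unknown series and match coefficients against numerator = denominator · series.
p(0) = 0
p′(0) = 1/2
p′′(0) = 0
p′′′(0) = 1/2
p^(4)(0) = 0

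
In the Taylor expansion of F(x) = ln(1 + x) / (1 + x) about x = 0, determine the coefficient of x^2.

-3/2

Expand each factor separately, then convolve coefficients.
F(0) = 0
F′(0) = 1
F′′(0) = -3
So c_2 = F′′(0)/2! = -3/2.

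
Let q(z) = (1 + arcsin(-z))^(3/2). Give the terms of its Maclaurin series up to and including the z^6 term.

Substitute the inner expansion into the outer series and collect powers.
[z^0] = 1;  [z^1] = -3/2;  [z^2] = 3/8;  [z^3] = -3/16;  [z^4] = 19/128;  [z^5] = -89/1280;  [z^6] = 1369/15360.

1369*z^6/15360 - 89*z^5/1280 + 19*z^4/128 - 3*z^3/16 + 3*z^2/8 - 3*z/2 + 1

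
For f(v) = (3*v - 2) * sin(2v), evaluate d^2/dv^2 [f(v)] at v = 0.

12

Multiply each power in the prefactor through the base expansion.
The coefficient of v^2 in the expansion is 6, so f′′(0) = 2! * (6) = 12.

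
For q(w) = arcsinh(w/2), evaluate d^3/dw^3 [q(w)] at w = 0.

Differentiate repeatedly and evaluate at the center.
From the series, [w^3] q = -1/48; multiply by 3! = 6 to get -1/8.

-1/8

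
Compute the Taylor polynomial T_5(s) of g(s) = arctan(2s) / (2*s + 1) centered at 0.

416*s^5/15 - 32*s^4/3 + 16*s^3/3 - 4*s^2 + 2*s

Use 1/(1 - r) = Σ r^k on the denominator, then take the Cauchy product.
g(0) = 0
g′(0) = 2
g′′(0) = -8
g′′′(0) = 32
g^(4)(0) = -256
g^(5)(0) = 3328
The Taylor polynomial is Σ g^(k)(0)/k! · s^k.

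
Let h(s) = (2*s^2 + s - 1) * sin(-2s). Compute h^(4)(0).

32

Shift and add copies of the series according to the polynomial's terms.
The coefficient of s^4 in the expansion is 4/3, so h^(4)(0) = 4! * (4/3) = 32.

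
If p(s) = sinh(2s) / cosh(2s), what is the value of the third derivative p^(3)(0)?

Write the quotient as an unknown series and match coefficients against numerator = denominator · series.
From the series, [s^3] p = -8/3; multiply by 3! = 6 to get -16.

-16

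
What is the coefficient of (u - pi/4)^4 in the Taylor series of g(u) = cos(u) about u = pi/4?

g(pi/4) = sqrt(2)/2
g′(pi/4) = -sqrt(2)/2
g′′(pi/4) = -sqrt(2)/2
g′′′(pi/4) = sqrt(2)/2
g^(4)(pi/4) = sqrt(2)/2
The Taylor polynomial is Σ g^(k)(pi/4)/k! · (u - pi/4)^k.

sqrt(2)/48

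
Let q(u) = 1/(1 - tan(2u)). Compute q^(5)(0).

Substitute the inner expansion into the outer series and collect powers.
From the series, [u^5] q = 1024/15; multiply by 5! = 120 to get 8192.

8192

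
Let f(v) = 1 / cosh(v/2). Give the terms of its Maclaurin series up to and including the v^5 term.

5*v^4/384 - v^2/8 + 1

Write the quotient as an unknown series and match coefficients against numerator = denominator · series.
f(0) = 1
f′(0) = 0
f′′(0) = -1/4
f′′′(0) = 0
f^(4)(0) = 5/16
f^(5)(0) = 0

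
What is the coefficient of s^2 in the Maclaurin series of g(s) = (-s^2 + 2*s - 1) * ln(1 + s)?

5/2

Multiply each power in the prefactor through the base expansion.
[s^0] = 0;  [s^1] = -1;  [s^2] = 5/2.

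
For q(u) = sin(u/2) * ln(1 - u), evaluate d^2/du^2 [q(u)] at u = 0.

-1

Write out both Maclaurin series and multiply, keeping only the needed powers.
The coefficient of u^2 in the expansion is -1/2, so q′′(0) = 2! * (-1/2) = -1.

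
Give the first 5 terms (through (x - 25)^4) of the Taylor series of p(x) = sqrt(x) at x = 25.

Compute the successive derivatives at the expansion point and divide by k!.
p(25) = 5
p′(25) = 1/10
p′′(25) = -1/500
p′′′(25) = 3/25000
p^(4)(25) = -3/250000
The Taylor polynomial is Σ p^(k)(25)/k! · (x - 25)^k.

-(x - 25)^4/2000000 + (x - 25)^3/50000 - (x - 25)^2/1000 + (x - 25)/10 + 5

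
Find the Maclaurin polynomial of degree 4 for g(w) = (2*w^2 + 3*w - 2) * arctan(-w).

w^4 - 8*w^3/3 - 3*w^2 + 2*w

Shift and add copies of the series according to the polynomial's terms.
g(0) = 0
g′(0) = 2
g′′(0) = -6
g′′′(0) = -16
g^(4)(0) = 24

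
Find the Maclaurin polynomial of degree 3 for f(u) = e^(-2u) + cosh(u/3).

-4*u^3/3 + 37*u^2/18 - 2*u + 2

Combine the two series term by term.
f(0) = 2
f′(0) = -2
f′′(0) = 37/9
f′′′(0) = -8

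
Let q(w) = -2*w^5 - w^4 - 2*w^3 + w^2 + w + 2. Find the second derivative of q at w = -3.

The coefficient of (w + 3)^2 in the expansion is 505, so q′′(-3) = 2! * (505) = 1010.

1010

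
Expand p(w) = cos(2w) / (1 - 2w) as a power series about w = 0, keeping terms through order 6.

1556*w^6/45 + 52*w^5/3 + 26*w^4/3 + 4*w^3 + 2*w^2 + 2*w + 1

Expand each factor separately, then convolve coefficients.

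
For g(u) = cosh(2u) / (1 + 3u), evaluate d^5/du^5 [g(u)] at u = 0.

-35880

Multiply the two series term by term and collect like powers.
The coefficient of u^5 in the expansion is -299, so g^(5)(0) = 5! * (-299) = -35880.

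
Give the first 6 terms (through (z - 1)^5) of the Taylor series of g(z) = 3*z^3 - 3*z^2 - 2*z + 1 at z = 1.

Use the known series and substitute for the argument.
[(z - 1)^0] = -1;  [(z - 1)^1] = 1;  [(z - 1)^2] = 6;  [(z - 1)^3] = 3;  [(z - 1)^4] = 0;  [(z - 1)^5] = 0.

3*(z - 1)^3 + 6*(z - 1)^2 + (z - 1) - 1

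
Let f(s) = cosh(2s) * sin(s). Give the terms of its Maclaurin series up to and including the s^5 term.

41*s^5/120 + 11*s^3/6 + s

Multiply the two series term by term and collect like powers.
f(0) = 0
f′(0) = 1
f′′(0) = 0
f′′′(0) = 11
f^(4)(0) = 0
f^(5)(0) = 41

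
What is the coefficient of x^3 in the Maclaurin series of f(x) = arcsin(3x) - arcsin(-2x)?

Combine the two series term by term.
f(0) = 0
f′(0) = 5
f′′(0) = 0
f′′′(0) = 35

35/6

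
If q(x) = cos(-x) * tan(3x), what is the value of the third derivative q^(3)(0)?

Multiply the two series term by term and collect like powers.
From the series, [x^3] q = 15/2; multiply by 3! = 6 to get 45.

45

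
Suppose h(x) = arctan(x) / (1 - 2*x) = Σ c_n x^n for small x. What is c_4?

Use 1/(1 - r) = Σ r^k on the denominator, then take the Cauchy product.
[x^0] = 0;  [x^1] = 1;  [x^2] = 2;  [x^3] = 11/3;  [x^4] = 22/3.

22/3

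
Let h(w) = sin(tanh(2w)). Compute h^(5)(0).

1184

Compose series: expand the inner function first, then feed it into the outer expansion.
From the series, [w^5] h = 148/15; multiply by 5! = 120 to get 1184.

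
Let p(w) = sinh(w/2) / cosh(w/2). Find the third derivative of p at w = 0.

-1/4

Write the quotient as an unknown series and match coefficients against numerator = denominator · series.
From the series, [w^3] p = -1/24; multiply by 3! = 6 to get -1/4.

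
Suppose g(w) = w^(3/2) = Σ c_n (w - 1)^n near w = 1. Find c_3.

-1/16

g(1) = 1
g′(1) = 3/2
g′′(1) = 3/4
g′′′(1) = -3/8
The Taylor polynomial is Σ g^(k)(1)/k! · (w - 1)^k.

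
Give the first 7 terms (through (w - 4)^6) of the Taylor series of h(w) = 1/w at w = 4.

Compute the successive derivatives at the expansion point and divide by k!.
[(w - 4)^0] = 1/4;  [(w - 4)^1] = -1/16;  [(w - 4)^2] = 1/64;  [(w - 4)^3] = -1/256;  [(w - 4)^4] = 1/1024;  [(w - 4)^5] = -1/4096;  [(w - 4)^6] = 1/16384.

(w - 4)^6/16384 - (w - 4)^5/4096 + (w - 4)^4/1024 - (w - 4)^3/256 + (w - 4)^2/64 - (w - 4)/16 + 1/4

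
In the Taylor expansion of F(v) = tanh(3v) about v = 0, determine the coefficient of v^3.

Use the known series and substitute for the argument.
F(0) = 0
F′(0) = 3
F′′(0) = 0
F′′′(0) = -54
The Taylor polynomial is Σ F^(k)(0)/k! · v^k.

-9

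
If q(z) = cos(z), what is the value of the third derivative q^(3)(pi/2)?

From the series, [(z - pi/2)^3] q = 1/6; multiply by 3! = 6 to get 1.

1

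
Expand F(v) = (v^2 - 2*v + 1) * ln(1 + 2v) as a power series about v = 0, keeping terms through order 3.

26*v^3/3 - 6*v^2 + 2*v

Shift and add copies of the series according to the polynomial's terms.
F(0) = 0
F′(0) = 2
F′′(0) = -12
F′′′(0) = 52
The Taylor polynomial is Σ F^(k)(0)/k! · v^k.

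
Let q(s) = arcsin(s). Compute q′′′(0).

Apply the Taylor formula c_k = f^(k)(a)/k!.
The coefficient of s^3 in the expansion is 1/6, so q′′′(0) = 3! * (1/6) = 1.

1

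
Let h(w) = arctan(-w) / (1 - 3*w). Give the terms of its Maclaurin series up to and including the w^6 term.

-1173*w^6/5 - 391*w^5/5 - 26*w^4 - 26*w^3/3 - 3*w^2 - w

Multiply the numerator's expansion by the denominator's geometric series.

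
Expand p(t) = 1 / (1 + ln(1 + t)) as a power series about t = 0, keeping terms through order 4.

11*t^4/3 - 7*t^3/3 + 3*t^2/2 - t + 1

Expand as Σ (-1)^k u^k with u equal to the inner function's series.
[t^0] = 1;  [t^1] = -1;  [t^2] = 3/2;  [t^3] = -7/3;  [t^4] = 11/3.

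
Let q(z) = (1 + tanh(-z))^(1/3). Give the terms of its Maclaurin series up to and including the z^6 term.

Plug the Maclaurin series of the inner function into that of the outer and collect terms.
q(0) = 1
q′(0) = -1/3
q′′(0) = -2/9
q′′′(0) = 8/27
q^(4)(0) = 64/81
q^(5)(0) = -376/243
q^(6)(0) = -5552/729

-347*z^6/32805 - 47*z^5/3645 + 8*z^4/243 + 4*z^3/81 - z^2/9 - z/3 + 1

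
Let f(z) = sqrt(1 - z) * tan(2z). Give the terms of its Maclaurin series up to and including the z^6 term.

-1507*z^6/640 + 3701*z^5/960 - 35*z^4/24 + 29*z^3/12 - z^2 + 2*z

Expand each factor separately, then convolve coefficients.
f(0) = 0
f′(0) = 2
f′′(0) = -2
f′′′(0) = 29/2
f^(4)(0) = -35
f^(5)(0) = 3701/8
f^(6)(0) = -13563/8
The Taylor polynomial is Σ f^(k)(0)/k! · z^k.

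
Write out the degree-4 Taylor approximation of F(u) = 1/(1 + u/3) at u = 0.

Use the known series and substitute for the argument.
F(0) = 1
F′(0) = -1/3
F′′(0) = 2/9
F′′′(0) = -2/9
F^(4)(0) = 8/27
Dividing each by k! gives the coefficients c_0, ..., c_4.

u^4/81 - u^3/27 + u^2/9 - u/3 + 1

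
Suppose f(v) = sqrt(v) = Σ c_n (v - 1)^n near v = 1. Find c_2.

-1/8

Apply the Taylor formula c_k = f^(k)(a)/k!.
f(1) = 1
f′(1) = 1/2
f′′(1) = -1/4
Then c_k = f^(k)(1)/k! gives each Taylor coefficient.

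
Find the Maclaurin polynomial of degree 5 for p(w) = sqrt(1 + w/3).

p(0) = 1
p′(0) = 1/6
p′′(0) = -1/36
p′′′(0) = 1/72
p^(4)(0) = -5/432
p^(5)(0) = 35/2592

7*w^5/62208 - 5*w^4/10368 + w^3/432 - w^2/72 + w/6 + 1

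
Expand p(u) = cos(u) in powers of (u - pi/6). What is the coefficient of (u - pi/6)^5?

-1/240

p(pi/6) = sqrt(3)/2
p′(pi/6) = -1/2
p′′(pi/6) = -sqrt(3)/2
p′′′(pi/6) = 1/2
p^(4)(pi/6) = sqrt(3)/2
p^(5)(pi/6) = -1/2
So c_5 = p^(5)(pi/6)/5! = -1/240.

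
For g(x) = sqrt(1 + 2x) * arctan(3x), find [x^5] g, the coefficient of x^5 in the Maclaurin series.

2049/40

Write out both Maclaurin series and multiply, keeping only the needed powers.
g(0) = 0
g′(0) = 3
g′′(0) = 6
g′′′(0) = -63
g^(4)(0) = -180
g^(5)(0) = 6147
So c_5 = g^(5)(0)/5! = 2049/40.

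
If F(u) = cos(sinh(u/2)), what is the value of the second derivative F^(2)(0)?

-1/4

Let u equal the inner series; expand the outer function in u and truncate.
From the series, [u^2] F = -1/8; multiply by 2! = 2 to get -1/4.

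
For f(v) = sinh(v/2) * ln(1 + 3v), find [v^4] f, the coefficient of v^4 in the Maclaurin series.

73/16

Multiply the two series term by term and collect like powers.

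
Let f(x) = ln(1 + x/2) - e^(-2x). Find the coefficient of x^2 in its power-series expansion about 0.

Combine the two series term by term.

-17/8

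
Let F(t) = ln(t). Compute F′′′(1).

The coefficient of (t - 1)^3 in the expansion is 1/3, so F′′′(1) = 3! * (1/3) = 2.

2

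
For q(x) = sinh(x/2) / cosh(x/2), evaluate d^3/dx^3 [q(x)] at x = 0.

-1/4

Invert the denominator's series and multiply.
The coefficient of x^3 in the expansion is -1/24, so q′′′(0) = 3! * (-1/24) = -1/4.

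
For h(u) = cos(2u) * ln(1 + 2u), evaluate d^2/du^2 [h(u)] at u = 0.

-4

Expand each factor separately, then convolve coefficients.
The coefficient of u^2 in the expansion is -2, so h′′(0) = 2! * (-2) = -4.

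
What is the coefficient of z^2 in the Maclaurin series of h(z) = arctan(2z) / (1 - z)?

2

Write out both Maclaurin series and multiply, keeping only the needed powers.
h(0) = 0
h′(0) = 2
h′′(0) = 4
Then c_k = h^(k)(0)/k! gives each Taylor coefficient.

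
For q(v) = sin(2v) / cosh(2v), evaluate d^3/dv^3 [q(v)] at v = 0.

Divide the numerator series by the denominator series (power-series long division).
From the series, [v^3] q = -16/3; multiply by 3! = 6 to get -32.

-32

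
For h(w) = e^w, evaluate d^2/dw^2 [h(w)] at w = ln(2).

2

The coefficient of (w - ln(2))^2 in the expansion is 1, so h′′(ln(2)) = 2! * (1) = 2.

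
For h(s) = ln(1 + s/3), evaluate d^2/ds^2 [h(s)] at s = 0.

The coefficient of s^2 in the expansion is -1/18, so h′′(0) = 2! * (-1/18) = -1/9.

-1/9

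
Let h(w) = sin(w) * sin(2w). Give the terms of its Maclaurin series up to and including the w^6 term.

91*w^6/180 - 5*w^4/3 + 2*w^2

Multiply the two series term by term and collect like powers.
[w^0] = 0;  [w^1] = 0;  [w^2] = 2;  [w^3] = 0;  [w^4] = -5/3;  [w^5] = 0;  [w^6] = 91/180.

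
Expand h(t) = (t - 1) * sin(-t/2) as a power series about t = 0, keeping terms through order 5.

t^5/3840 + t^4/48 - t^3/48 - t^2/2 + t/2

Distribute the polynomial across the series and collect like powers.
h(0) = 0
h′(0) = 1/2
h′′(0) = -1
h′′′(0) = -1/8
h^(4)(0) = 1/2
h^(5)(0) = 1/32
Then c_k = h^(k)(0)/k! gives each Taylor coefficient.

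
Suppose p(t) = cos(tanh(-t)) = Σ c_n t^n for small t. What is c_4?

3/8

Substitute the inner expansion into the outer series and collect powers.
[t^0] = 1;  [t^1] = 0;  [t^2] = -1/2;  [t^3] = 0;  [t^4] = 3/8.
So c_4 = p^(4)(0)/4! = 3/8.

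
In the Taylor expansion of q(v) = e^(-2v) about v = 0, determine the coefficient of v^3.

-4/3

q(0) = 1
q′(0) = -2
q′′(0) = 4
q′′′(0) = -8
So c_3 = q′′′(0)/3! = -4/3.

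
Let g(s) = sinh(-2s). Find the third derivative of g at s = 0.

The coefficient of s^3 in the expansion is -4/3, so g′′′(0) = 3! * (-4/3) = -8.

-8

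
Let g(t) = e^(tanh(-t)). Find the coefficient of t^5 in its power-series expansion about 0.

1/40

Let u equal the inner series; expand the outer function in u and truncate.
g(0) = 1
g′(0) = -1
g′′(0) = 1
g′′′(0) = 1
g^(4)(0) = -7
g^(5)(0) = 3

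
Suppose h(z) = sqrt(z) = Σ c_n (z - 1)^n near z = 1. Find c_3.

1/16

Compute the successive derivatives at the expansion point and divide by k!.
[(z - 1)^0] = 1;  [(z - 1)^1] = 1/2;  [(z - 1)^2] = -1/8;  [(z - 1)^3] = 1/16.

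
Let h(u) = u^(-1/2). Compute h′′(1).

The coefficient of (u - 1)^2 in the expansion is 3/8, so h′′(1) = 2! * (3/8) = 3/4.

3/4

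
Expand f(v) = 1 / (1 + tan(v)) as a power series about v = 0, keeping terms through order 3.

Expand as Σ (-1)^k u^k with u equal to the inner function's series.
[v^0] = 1;  [v^1] = -1;  [v^2] = 1;  [v^3] = -4/3.

-4*v^3/3 + v^2 - v + 1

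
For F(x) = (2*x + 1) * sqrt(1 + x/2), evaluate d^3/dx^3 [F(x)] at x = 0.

Shift and add copies of the series according to the polynomial's terms.
From the series, [x^3] F = -7/128; multiply by 3! = 6 to get -21/64.

-21/64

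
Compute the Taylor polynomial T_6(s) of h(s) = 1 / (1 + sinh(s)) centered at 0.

77*s^6/45 - 181*s^5/120 + 4*s^4/3 - 7*s^3/6 + s^2 - s + 1

Write 1/(1+u) = 1 - u + u^2 - u^3 + ... and substitute the series for u.
h(0) = 1
h′(0) = -1
h′′(0) = 2
h′′′(0) = -7
h^(4)(0) = 32
h^(5)(0) = -181
h^(6)(0) = 1232
Then c_k = h^(k)(0)/k! gives each Taylor coefficient.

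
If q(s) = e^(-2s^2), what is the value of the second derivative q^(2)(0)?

The coefficient of s^2 in the expansion is -2, so q′′(0) = 2! * (-2) = -4.

-4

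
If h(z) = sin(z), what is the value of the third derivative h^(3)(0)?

The coefficient of z^3 in the expansion is -1/6, so h′′′(0) = 3! * (-1/6) = -1.

-1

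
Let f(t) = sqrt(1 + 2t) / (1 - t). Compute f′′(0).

Multiply the two series term by term and collect like powers.
The coefficient of t^2 in the expansion is 3/2, so f′′(0) = 2! * (3/2) = 3.

3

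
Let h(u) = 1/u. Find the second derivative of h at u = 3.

2/27

From the series, [(u - 3)^2] h = 1/27; multiply by 2! = 2 to get 2/27.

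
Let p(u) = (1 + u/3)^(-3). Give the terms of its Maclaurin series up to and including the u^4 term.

p(0) = 1
p′(0) = -1
p′′(0) = 4/3
p′′′(0) = -20/9
p^(4)(0) = 40/9

5*u^4/27 - 10*u^3/27 + 2*u^2/3 - u + 1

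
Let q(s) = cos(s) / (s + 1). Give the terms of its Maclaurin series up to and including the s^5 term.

-13*s^5/24 + 13*s^4/24 - s^3/2 + s^2/2 - s + 1

Use 1/(1 - r) = Σ r^k on the denominator, then take the Cauchy product.
q(0) = 1
q′(0) = -1
q′′(0) = 1
q′′′(0) = -3
q^(4)(0) = 13
q^(5)(0) = -65
Dividing each by k! gives the coefficients c_0, ..., c_5.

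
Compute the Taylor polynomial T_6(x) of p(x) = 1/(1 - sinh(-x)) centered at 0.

77*x^6/45 - 181*x^5/120 + 4*x^4/3 - 7*x^3/6 + x^2 - x + 1

Compose series: expand the inner function first, then feed it into the outer expansion.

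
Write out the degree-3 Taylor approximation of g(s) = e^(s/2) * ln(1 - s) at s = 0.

-17*s^3/24 - s^2 - s

Write out both Maclaurin series and multiply, keeping only the needed powers.
[s^0] = 0;  [s^1] = -1;  [s^2] = -1;  [s^3] = -17/24.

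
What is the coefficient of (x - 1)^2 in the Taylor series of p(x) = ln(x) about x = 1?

-1/2

Compute the successive derivatives at the expansion point and divide by k!.
[(x - 1)^0] = 0;  [(x - 1)^1] = 1;  [(x - 1)^2] = -1/2.
So c_2 = p′′(1)/2! = -1/2.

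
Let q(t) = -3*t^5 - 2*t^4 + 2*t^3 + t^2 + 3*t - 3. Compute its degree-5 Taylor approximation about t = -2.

-3*(t + 2)^5 + 28*(t + 2)^4 - 102*(t + 2)^3 + 181*(t + 2)^2 - 153*(t + 2) + 43

Compute the successive derivatives at the expansion point and divide by k!.
[(t + 2)^0] = 43;  [(t + 2)^1] = -153;  [(t + 2)^2] = 181;  [(t + 2)^3] = -102;  [(t + 2)^4] = 28;  [(t + 2)^5] = -3.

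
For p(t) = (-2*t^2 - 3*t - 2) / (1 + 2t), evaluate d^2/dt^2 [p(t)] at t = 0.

Shift and add copies of the series according to the polynomial's terms.
The coefficient of t^2 in the expansion is -4, so p′′(0) = 2! * (-4) = -8.

-8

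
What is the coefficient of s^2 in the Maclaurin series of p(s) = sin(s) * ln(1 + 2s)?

2

Multiply the two series term by term and collect like powers.
So c_2 = p′′(0)/2! = 2.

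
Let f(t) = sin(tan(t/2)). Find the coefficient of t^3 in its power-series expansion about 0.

1/48

Let u equal the inner series; expand the outer function in u and truncate.
f(0) = 0
f′(0) = 1/2
f′′(0) = 0
f′′′(0) = 1/8
So c_3 = f′′′(0)/3! = 1/48.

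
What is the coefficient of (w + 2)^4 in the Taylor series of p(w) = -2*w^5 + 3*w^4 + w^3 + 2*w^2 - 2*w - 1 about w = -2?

23

p(-2) = 115
p′(-2) = -254
p′′(-2) = 456
p′′′(-2) = -618
p^(4)(-2) = 552
Dividing each by k! gives the coefficients c_0, ..., c_4.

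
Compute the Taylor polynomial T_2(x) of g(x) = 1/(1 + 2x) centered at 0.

[x^0] = 1;  [x^1] = -2;  [x^2] = 4.

4*x^2 - 2*x + 1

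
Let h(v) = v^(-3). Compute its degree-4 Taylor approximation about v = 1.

[(v - 1)^0] = 1;  [(v - 1)^1] = -3;  [(v - 1)^2] = 6;  [(v - 1)^3] = -10;  [(v - 1)^4] = 15.

15*(v - 1)^4 - 10*(v - 1)^3 + 6*(v - 1)^2 - 3*(v - 1) + 1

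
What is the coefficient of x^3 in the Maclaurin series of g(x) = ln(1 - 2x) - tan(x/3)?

Add the two expansions coefficient-wise.
g(0) = 0
g′(0) = -7/3
g′′(0) = -4
g′′′(0) = -434/27

-217/81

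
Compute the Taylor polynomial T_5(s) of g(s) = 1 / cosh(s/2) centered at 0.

Invert the denominator's series and multiply.
g(0) = 1
g′(0) = 0
g′′(0) = -1/4
g′′′(0) = 0
g^(4)(0) = 5/16
g^(5)(0) = 0
Dividing each by k! gives the coefficients c_0, ..., c_5.

5*s^4/384 - s^2/8 + 1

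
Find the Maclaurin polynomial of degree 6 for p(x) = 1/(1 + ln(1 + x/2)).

Let u equal the inner series; expand the outer function in u and truncate.
p(0) = 1
p′(0) = -1/2
p′′(0) = 3/4
p′′′(0) = -7/4
p^(4)(0) = 11/2
p^(5)(0) = -347/16
p^(6)(0) = 3289/32
Then c_k = p^(k)(0)/k! gives each Taylor coefficient.

3289*x^6/23040 - 347*x^5/1920 + 11*x^4/48 - 7*x^3/24 + 3*x^2/8 - x/2 + 1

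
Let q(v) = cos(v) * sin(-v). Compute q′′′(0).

Expand each factor separately, then convolve coefficients.
The coefficient of v^3 in the expansion is 2/3, so q′′′(0) = 3! * (2/3) = 4.

4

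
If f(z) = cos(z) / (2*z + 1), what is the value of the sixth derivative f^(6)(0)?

Expand 1/(denominator) as a geometric series and multiply by the numerator's series.
From the series, [z^6] f = 40439/720; multiply by 6! = 720 to get 40439.

40439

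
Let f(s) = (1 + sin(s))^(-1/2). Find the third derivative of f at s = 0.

Substitute the inner expansion into the outer series and collect powers.
From the series, [s^3] f = -11/48; multiply by 3! = 6 to get -11/8.

-11/8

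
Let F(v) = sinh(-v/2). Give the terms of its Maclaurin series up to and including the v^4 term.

F(0) = 0
F′(0) = -1/2
F′′(0) = 0
F′′′(0) = -1/8
F^(4)(0) = 0

-v^3/48 - v/2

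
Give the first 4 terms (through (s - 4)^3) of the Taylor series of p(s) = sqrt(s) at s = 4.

(s - 4)^3/512 - (s - 4)^2/64 + (s - 4)/4 + 2

[(s - 4)^0] = 2;  [(s - 4)^1] = 1/4;  [(s - 4)^2] = -1/64;  [(s - 4)^3] = 1/512.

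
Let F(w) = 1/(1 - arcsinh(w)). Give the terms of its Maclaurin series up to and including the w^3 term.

Plug the Maclaurin series of the inner function into that of the outer and collect terms.
F(0) = 1
F′(0) = 1
F′′(0) = 2
F′′′(0) = 5
Then c_k = F^(k)(0)/k! gives each Taylor coefficient.

5*w^3/6 + w^2 + w + 1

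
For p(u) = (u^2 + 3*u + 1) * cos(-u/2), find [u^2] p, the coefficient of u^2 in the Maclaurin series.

Distribute the polynomial across the series and collect like powers.
p(0) = 1
p′(0) = 3
p′′(0) = 7/4
Then c_k = p^(k)(0)/k! gives each Taylor coefficient.

7/8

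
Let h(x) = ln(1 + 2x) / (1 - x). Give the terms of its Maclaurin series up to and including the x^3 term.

Write out both Maclaurin series and multiply, keeping only the needed powers.

8*x^3/3 + 2*x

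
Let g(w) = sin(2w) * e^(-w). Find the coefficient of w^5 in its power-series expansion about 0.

-19/60

Multiply the two series term by term and collect like powers.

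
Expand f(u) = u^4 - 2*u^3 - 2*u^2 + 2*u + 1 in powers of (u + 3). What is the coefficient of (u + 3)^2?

70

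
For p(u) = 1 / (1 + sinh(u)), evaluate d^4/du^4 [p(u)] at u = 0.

32

Write 1/(1+u) = 1 - u + u^2 - u^3 + ... and substitute the series for u.
The coefficient of u^4 in the expansion is 4/3, so p^(4)(0) = 4! * (4/3) = 32.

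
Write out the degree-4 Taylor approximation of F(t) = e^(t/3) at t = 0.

t^4/1944 + t^3/162 + t^2/18 + t/3 + 1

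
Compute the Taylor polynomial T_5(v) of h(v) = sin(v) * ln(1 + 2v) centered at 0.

Write out both Maclaurin series and multiply, keeping only the needed powers.
h(0) = 0
h′(0) = 0
h′′(0) = 4
h′′′(0) = -12
h^(4)(0) = 56
h^(5)(0) = -440

-11*v^5/3 + 7*v^4/3 - 2*v^3 + 2*v^2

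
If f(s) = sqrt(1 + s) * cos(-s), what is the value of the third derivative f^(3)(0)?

-9/8

Take the Cauchy product of the two expansions.
The coefficient of s^3 in the expansion is -3/16, so f′′′(0) = 3! * (-3/16) = -9/8.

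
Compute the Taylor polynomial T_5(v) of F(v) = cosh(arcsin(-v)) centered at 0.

Substitute the inner expansion into the outer series and collect powers.
F(0) = 1
F′(0) = 0
F′′(0) = 1
F′′′(0) = 0
F^(4)(0) = 5
F^(5)(0) = 0

5*v^4/24 + v^2/2 + 1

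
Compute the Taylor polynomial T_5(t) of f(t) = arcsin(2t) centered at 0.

12*t^5/5 + 4*t^3/3 + 2*t

Apply the Taylor formula c_k = f^(k)(a)/k!.
f(0) = 0
f′(0) = 2
f′′(0) = 0
f′′′(0) = 8
f^(4)(0) = 0
f^(5)(0) = 288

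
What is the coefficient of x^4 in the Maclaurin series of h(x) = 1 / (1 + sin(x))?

2/3

Use the geometric series for the reciprocal, then substitute.
h(0) = 1
h′(0) = -1
h′′(0) = 2
h′′′(0) = -5
h^(4)(0) = 16
Then c_k = h^(k)(0)/k! gives each Taylor coefficient.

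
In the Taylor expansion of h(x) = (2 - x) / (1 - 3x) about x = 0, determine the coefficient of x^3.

45

Distribute the polynomial across the series and collect like powers.
So c_3 = h′′′(0)/3! = 45.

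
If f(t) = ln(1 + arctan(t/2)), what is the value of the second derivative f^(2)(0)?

-1/4

Let u equal the inner series; expand the outer function in u and truncate.
The coefficient of t^2 in the expansion is -1/8, so f′′(0) = 2! * (-1/8) = -1/4.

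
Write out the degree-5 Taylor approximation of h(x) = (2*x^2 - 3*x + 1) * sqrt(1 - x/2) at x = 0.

-75*x^5/8192 - 85*x^4/2048 - 53*x^3/128 + 87*x^2/32 - 13*x/4 + 1

Multiply each power in the prefactor through the base expansion.
h(0) = 1
h′(0) = -13/4
h′′(0) = 87/16
h′′′(0) = -159/64
h^(4)(0) = -255/256
h^(5)(0) = -1125/1024
The Taylor polynomial is Σ h^(k)(0)/k! · x^k.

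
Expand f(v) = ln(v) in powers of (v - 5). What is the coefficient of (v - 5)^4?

f(5) = ln(5)
f′(5) = 1/5
f′′(5) = -1/25
f′′′(5) = 2/125
f^(4)(5) = -6/625
The Taylor polynomial is Σ f^(k)(5)/k! · (v - 5)^k.

-1/2500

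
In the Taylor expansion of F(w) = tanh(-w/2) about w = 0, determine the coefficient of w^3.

1/24

F(0) = 0
F′(0) = -1/2
F′′(0) = 0
F′′′(0) = 1/4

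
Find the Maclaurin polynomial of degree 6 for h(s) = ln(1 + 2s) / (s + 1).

Multiply the numerator's expansion by the denominator's geometric series.
[s^0] = 0;  [s^1] = 2;  [s^2] = -4;  [s^3] = 20/3;  [s^4] = -32/3;  [s^5] = 256/15;  [s^6] = -416/15.

-416*s^6/15 + 256*s^5/15 - 32*s^4/3 + 20*s^3/3 - 4*s^2 + 2*s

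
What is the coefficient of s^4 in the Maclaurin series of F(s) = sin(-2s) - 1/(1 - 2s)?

-16

Combine the two series term by term.
F(0) = -1
F′(0) = -4
F′′(0) = -8
F′′′(0) = -40
F^(4)(0) = -384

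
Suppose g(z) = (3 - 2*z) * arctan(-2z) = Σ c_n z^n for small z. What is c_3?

Multiply each power in the prefactor through the base expansion.
g(0) = 0
g′(0) = -6
g′′(0) = 8
g′′′(0) = 48

8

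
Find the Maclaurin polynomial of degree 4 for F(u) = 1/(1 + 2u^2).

Differentiate repeatedly and evaluate at the center.
[u^0] = 1;  [u^1] = 0;  [u^2] = -2;  [u^3] = 0;  [u^4] = 4.

4*u^4 - 2*u^2 + 1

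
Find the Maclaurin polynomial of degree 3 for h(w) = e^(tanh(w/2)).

-w^3/48 + w^2/8 + w/2 + 1

Compose series: expand the inner function first, then feed it into the outer expansion.
h(0) = 1
h′(0) = 1/2
h′′(0) = 1/4
h′′′(0) = -1/8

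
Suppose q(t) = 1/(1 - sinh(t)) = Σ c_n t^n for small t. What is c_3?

7/6

Plug the Maclaurin series of the inner function into that of the outer and collect terms.
q(0) = 1
q′(0) = 1
q′′(0) = 2
q′′′(0) = 7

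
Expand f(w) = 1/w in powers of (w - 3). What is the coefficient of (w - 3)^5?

-1/729

f(3) = 1/3
f′(3) = -1/9
f′′(3) = 2/27
f′′′(3) = -2/27
f^(4)(3) = 8/81
f^(5)(3) = -40/243
The Taylor polynomial is Σ f^(k)(3)/k! · (w - 3)^k.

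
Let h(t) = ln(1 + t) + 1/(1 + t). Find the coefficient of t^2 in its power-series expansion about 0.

Combine the two series term by term.

1/2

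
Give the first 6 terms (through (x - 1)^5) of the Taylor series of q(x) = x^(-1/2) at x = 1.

-63*(x - 1)^5/256 + 35*(x - 1)^4/128 - 5*(x - 1)^3/16 + 3*(x - 1)^2/8 - (x - 1)/2 + 1

[(x - 1)^0] = 1;  [(x - 1)^1] = -1/2;  [(x - 1)^2] = 3/8;  [(x - 1)^3] = -5/16;  [(x - 1)^4] = 35/128;  [(x - 1)^5] = -63/256.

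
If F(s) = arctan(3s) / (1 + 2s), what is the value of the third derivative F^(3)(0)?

18

Expand each factor separately, then convolve coefficients.
The coefficient of s^3 in the expansion is 3, so F′′′(0) = 3! * (3) = 18.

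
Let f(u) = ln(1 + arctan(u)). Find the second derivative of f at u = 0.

-1

Compose series: expand the inner function first, then feed it into the outer expansion.
From the series, [u^2] f = -1/2; multiply by 2! = 2 to get -1.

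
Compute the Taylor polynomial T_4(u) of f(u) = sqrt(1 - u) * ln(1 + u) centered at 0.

-5*u^4/12 + 11*u^3/24 - u^2 + u

Expand each factor separately, then convolve coefficients.
[u^0] = 0;  [u^1] = 1;  [u^2] = -1;  [u^3] = 11/24;  [u^4] = -5/12.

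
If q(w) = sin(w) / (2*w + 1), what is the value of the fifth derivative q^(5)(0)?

Expand 1/(denominator) as a geometric series and multiply by the numerator's series.
The coefficient of w^5 in the expansion is 1841/120, so q^(5)(0) = 5! * (1841/120) = 1841.

1841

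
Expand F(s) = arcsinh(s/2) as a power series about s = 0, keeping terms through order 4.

-s^3/48 + s/2

Compute the successive derivatives at the expansion point and divide by k!.
F(0) = 0
F′(0) = 1/2
F′′(0) = 0
F′′′(0) = -1/8
F^(4)(0) = 0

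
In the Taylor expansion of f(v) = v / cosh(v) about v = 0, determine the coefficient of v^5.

Divide the numerator series by the denominator series (power-series long division).
f(0) = 0
f′(0) = 1
f′′(0) = 0
f′′′(0) = -3
f^(4)(0) = 0
f^(5)(0) = 25
So c_5 = f^(5)(0)/5! = 5/24.

5/24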